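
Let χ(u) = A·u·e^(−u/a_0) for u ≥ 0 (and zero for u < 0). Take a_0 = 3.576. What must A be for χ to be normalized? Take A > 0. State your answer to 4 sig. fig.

We need A² ∫|f|² du = 1, taking the integral from 0 to ∞.
Using ∫₀^∞ uⁿ e^(−αu) du = n!/αⁿ⁺¹, with χ = A·u·e^(−u/a_0), the integral evaluates to A²·[a_0^3/4].
Setting this equal to 1 gives A² = 1/(a_0^3/4).
With a_0 = 3.576: A² = 0.087472 and A = 0.29576.

A ≈ 0.2958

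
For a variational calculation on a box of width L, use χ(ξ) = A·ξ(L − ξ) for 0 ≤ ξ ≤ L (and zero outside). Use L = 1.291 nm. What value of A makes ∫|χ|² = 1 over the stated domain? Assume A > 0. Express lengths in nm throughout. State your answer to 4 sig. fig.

Require ∫ |χ|² dξ = 1 over the whole domain.
Expanding the polynomial and integrating term by term, carrying out the integral gives A² · L^5/30.
Hence A² = 1/[L^5/30].
With L = 1.291: A² = 8.3655 and A = 2.8923.

A ≈ 2.892 nm^(-5/2)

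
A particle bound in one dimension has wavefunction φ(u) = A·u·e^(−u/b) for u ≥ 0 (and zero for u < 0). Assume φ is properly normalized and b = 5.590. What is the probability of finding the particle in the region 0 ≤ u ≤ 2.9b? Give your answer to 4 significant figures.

P ≈ 0.9285

P = ∫_{0}^{2.9b} |φ(u)|² du.
Since A² = 1/(b^3/4), this is the region integral divided by the full normalization integral.
Let t = u/b; then A² and the length scale cancel, so P = ∫_{0}^{2.9} t^2·e^(-2·t) dt ÷ ∫_{0}^{∞} t^2·e^(-2·t) dt.
Using ∫ t^2·e^(-2·t) dt = -(2·t^2 + 2·t + 1)·e^(-2·t)/4, the numerator is 1/4 - 1181·e^(-29/5)/200 and the denominator is 1/4.
Evaluating gives P = 0.92849.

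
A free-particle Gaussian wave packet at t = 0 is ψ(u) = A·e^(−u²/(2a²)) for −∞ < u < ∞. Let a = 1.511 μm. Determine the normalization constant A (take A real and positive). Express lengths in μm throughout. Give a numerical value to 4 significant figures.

A ≈ 0.6111 μm^(-1/2)

We need A² ∫|f|² du = 1, taking the integral from −∞ to ∞.
With ∫_{−∞}^{∞} u^(2m) e^(−αu²) du = (2m−1)!!·√π / (2^m α^(m+1/2)), ∫|ψ|² du = A²·(√(π)·a).
Substituting a = 1.511 gives A² = 0.37339, so A = 0.61105.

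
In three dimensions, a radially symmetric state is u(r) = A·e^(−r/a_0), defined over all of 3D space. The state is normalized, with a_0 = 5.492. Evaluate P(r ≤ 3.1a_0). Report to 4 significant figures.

P = ∫ |u|² 4πr² dr over r ≤ 3.1a_0.
Normalization gives A² = 1/(π·a_0^3).
In terms of t = r/a_0 (A², 4π and the length scale all cancel between numerator and denominator), P = [∫_{0}^{3.1} t^2·e^(-2·t) dt] / [∫_{0}^{∞} t^2·e^(-2·t) dt].
An antiderivative of t^2·e^(-2·t) is -(2·t^2 + 2·t + 1)·e^(-2·t)/4; evaluating from 0 to 3.1 gives 1/4 - 1321·e^(-31/5)/200, while the full integral is 1/4.
Taking the ratio yields P = 0.94638.

P ≈ 0.9464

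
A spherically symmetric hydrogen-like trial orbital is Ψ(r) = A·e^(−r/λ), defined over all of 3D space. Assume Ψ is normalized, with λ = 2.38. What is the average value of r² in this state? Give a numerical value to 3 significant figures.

By definition ⟨r²⟩ = ∫ r^2 |Ψ(r)|² 4πr² dr.
Evaluating both integrals, ⟨r²⟩ = 3·λ^2.
With λ = 2.38, ⟨r^2⟩ = 16.99.

⟨r^2⟩ ≈ 17.0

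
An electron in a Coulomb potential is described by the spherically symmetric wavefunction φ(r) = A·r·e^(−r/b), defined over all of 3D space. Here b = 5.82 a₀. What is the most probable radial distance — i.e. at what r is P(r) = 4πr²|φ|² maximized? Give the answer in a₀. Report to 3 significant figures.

Differentiate P(r) = 4πr²|φ|² with respect to r and set to zero.
This gives r = 2·b.
With b = 5.82, the most probable radial distance is 11.64 a₀.

r ≈ 11.6 a₀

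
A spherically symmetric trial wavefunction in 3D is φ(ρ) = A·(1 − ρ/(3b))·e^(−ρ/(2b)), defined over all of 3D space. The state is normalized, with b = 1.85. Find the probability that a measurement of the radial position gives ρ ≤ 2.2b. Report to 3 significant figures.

P ≈ 0.338

With dV = 4πρ²dρ, the probability is ∫|φ|² dV over ρ ≤ 2.2b.
The full normalization integral is A²·[8·π·b^3/3] = 1, fixing A².
In terms of u = ρ/b (A², 4π and the length scale all cancel between numerator and denominator), P = [∫_{0}^{2.2} u^2·(1 - u/3)^2·e^(-u) du] / [∫_{0}^{∞} u^2·(1 - u/3)^2·e^(-u) du].
With ∫ u^2·(1 - u/3)^2·e^(-u) du = (-u^4 + 2·u^3 - 3·u^2 - 6·u - 6)·e^(-u)/9 + C, the region integral is ≈ 0.22531 and the full one is 2/3.
The region integral divided by the full integral gives P = 0.3380.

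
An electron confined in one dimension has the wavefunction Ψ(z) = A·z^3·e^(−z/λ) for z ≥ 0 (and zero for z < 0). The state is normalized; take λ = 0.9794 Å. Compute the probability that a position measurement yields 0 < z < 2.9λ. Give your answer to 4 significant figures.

P ≈ 0.3616

P = ∫_{0}^{2.9λ} |Ψ(z)|² dz.
With A² fixed by ∫|Ψ|² = 1, i.e. A² = (45·λ^7/8)^(−1), substitute and integrate.
Substituting u = z/λ, A² and the length scale cancel in the ratio: P = ∫_{0}^{2.9} u^6·e^(-2·u) du / ∫_{0}^{∞} u^6·e^(-2·u) du.
Using ∫ u^6·e^(-2·u) du = -(4·u^6 + 12·u^5 + 30·u^4 + 60·u^3 + 90·u^2 + 90·u + 45)·e^(-2·u)/8, the numerator is ≈ 2.03405 and the denominator is 45/8.
Evaluating gives P = 0.36161.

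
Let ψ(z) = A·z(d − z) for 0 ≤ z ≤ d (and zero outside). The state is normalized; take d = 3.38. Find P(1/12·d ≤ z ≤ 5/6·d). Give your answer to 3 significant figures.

P = ∫_{1/12·d}^{5/6·d} |ψ(z)|² dz.
With A² fixed by ∫|ψ|² = 1, i.e. A² = (d^5/30)^(−1), substitute and integrate.
In terms of u = z/d (A² and the length scale cancel between numerator and denominator), P = [∫_{1/12}^{5/6} u^2·(1 - u)^2 du] / [∫_{0}^{1} u^2·(1 - u)^2 du].
With ∫ u^2·(1 - u)^2 du = u^3·(6·u^2 - 15·u + 10)/30 + C, the region integral is ≈ 0.031981 and the full one is 1/30.
Evaluating gives P = 4421/4608.

P ≈ 0.959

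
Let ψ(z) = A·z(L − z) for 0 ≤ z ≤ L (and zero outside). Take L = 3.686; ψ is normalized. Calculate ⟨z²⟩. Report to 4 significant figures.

By definition ⟨z²⟩ = ∫ z^2 |ψ(z)|² dz.
Expanding the polynomial and integrating term by term, evaluating both integrals, ⟨z²⟩ = 2·L^2/7.
Putting L = 3.686 gives 3.8819.

⟨z^2⟩ ≈ 3.882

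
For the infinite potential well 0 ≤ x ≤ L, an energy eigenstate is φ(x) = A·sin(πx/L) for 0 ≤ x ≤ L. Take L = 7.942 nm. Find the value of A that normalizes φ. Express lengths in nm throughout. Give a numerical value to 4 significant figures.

We need A² ∫|f|² dx = 1, taking the integral from 0 to L.
Carrying out the integral gives A² · L/2.
With L = 7.942: A² = 0.25183 and A = 0.50182.

A ≈ 0.5018 nm^(-1/2)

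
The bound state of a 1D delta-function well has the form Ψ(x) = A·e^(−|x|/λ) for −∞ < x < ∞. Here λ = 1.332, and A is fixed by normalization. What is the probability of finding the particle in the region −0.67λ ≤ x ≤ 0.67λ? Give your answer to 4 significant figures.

P ≈ 0.7382

P = ∫_{−0.67λ}^{0.67λ} |Ψ(x)|² dx.
The normalization integral ∫|Ψ|²dx over the whole domain equals λ·A², and A² cancels in the ratio.
By symmetry take twice the x ≥ 0 contribution in numerator and denominator; the 2's cancel. Substituting u = x/λ, A² and the length scale cancel in the ratio: P = ∫_{0}^{0.67} e^(-2·u) du / ∫_{0}^{∞} e^(-2·u) du.
Using ∫ e^(-2·u) du = -e^(-2·u)/2, the numerator is 1/2 - e^(-67/50)/2 and the denominator is 1/2.
Taking the ratio, P = 0.73815.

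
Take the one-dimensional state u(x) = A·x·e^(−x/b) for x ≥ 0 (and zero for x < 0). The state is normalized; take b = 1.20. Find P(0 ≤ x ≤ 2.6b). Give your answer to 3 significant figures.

The probability is P = ∫ |u|² dx over [0, 2.6b].
With A² fixed by ∫|u|² = 1, i.e. A² = (b^3/4)^(−1), substitute and integrate.
Let t = x/b; then A² and the length scale cancel, so P = ∫_{0}^{2.6} t^2·e^(-2·t) dt ÷ ∫_{0}^{∞} t^2·e^(-2·t) dt.
An antiderivative of t^2·e^(-2·t) is -(2·t^2 + 2·t + 1)·e^(-2·t)/4; evaluating from 0 to 2.6 gives 1/4 - 493·e^(-26/5)/100, while the full integral is 1/4.
Taking the ratio, P = 0.8912.

P ≈ 0.891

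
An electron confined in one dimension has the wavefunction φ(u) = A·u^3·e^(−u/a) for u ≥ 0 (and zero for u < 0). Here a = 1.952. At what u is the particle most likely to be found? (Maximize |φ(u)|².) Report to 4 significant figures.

Set d/du [|φ(u)|²] = 0 and solve for u > 0.
This gives u = 3·a.
With a = 1.952, the most probable position is 5.8560.

u ≈ 5.856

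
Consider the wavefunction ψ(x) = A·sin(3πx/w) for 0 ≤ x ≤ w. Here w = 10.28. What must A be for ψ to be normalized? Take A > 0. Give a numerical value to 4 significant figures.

Normalization requires ∫|ψ|² dx = 1, integrated from 0 to w.
∫|ψ|² dx = A²·(w/2).
Setting this equal to 1 gives A² = 1/(w/2).
With w = 10.28: A² = 0.19455 and A = 0.44108.

A ≈ 0.4411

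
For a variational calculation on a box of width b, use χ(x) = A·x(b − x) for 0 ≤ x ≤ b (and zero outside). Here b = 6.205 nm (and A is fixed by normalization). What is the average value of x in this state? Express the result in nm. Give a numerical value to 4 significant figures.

⟨x⟩ ≈ 3.103 nm

The expectation value is the |χ|²-weighted average of x: ∫ x|χ|² dx.
Expanding the polynomial and integrating term by term, evaluating both integrals, ⟨x⟩ = b/2.
Putting b = 6.205 gives 3.1025.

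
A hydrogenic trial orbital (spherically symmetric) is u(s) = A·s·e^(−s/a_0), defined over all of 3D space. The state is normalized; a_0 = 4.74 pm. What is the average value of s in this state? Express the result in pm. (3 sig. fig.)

⟨s⟩ = ∫ s |u|² 4πs² ds over the full domain.
Using ∫₀^∞ sⁿ e^(−αs) ds = n!/αⁿ⁺¹, the ratio of the moment integral to the normalization integral gives ⟨s⟩ = 5·a_0/2.
Putting a_0 = 4.74 gives 11.85.

⟨s⟩ ≈ 11.9 pm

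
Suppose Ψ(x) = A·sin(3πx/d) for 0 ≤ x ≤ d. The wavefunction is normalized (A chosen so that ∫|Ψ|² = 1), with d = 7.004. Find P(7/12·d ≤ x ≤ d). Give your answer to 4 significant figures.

The probability is P = ∫ |Ψ|² dx over [7/12·d, d].
With A² fixed by ∫|Ψ|² = 1, i.e. A² = (d/2)^(−1), substitute and integrate.
In terms of u = x/d (A² and the length scale cancel between numerator and denominator), P = [∫_{7/12}^{1} sin(3·π·u)^2 du] / [∫_{0}^{1} sin(3·π·u)^2 du].
An antiderivative of sin(3·π·u)^2 is u/2 - sin(6·π·u)/(12·π); evaluating from 7/12 to 1 gives 5/24 - 1/(12·π), while the full integral is 1/2.
Taking the ratio, P = (-2 + 5·π)/(12·π).

P ≈ 0.3636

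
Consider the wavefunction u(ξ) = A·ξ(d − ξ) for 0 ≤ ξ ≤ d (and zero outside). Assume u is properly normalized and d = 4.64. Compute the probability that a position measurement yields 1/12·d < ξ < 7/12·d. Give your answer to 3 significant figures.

P = ∫_{1/12·d}^{7/12·d} |u(ξ)|² dξ.
Since A² = 1/(d^5/30), this is the region integral divided by the full normalization integral.
In terms of t = ξ/d (A² and the length scale cancel between numerator and denominator), P = [∫_{1/12}^{7/12} t^2·(1 - t)^2 dt] / [∫_{0}^{1} t^2·(1 - t)^2 dt].
Using ∫ t^2·(1 - t)^2 dt = t^3·(6·t^2 - 15·t + 10)/30, the numerator is ≈ 0.021610 and the denominator is 1/30.
Evaluating gives P = 4481/6912.

P ≈ 0.648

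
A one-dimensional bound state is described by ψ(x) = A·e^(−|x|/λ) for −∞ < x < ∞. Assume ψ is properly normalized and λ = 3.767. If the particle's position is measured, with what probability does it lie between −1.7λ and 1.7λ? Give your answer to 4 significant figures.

P ≈ 0.9666

|ψ|² is the probability density, so P = ∫_{−1.7λ}^{1.7λ} |ψ|² dx.
Since A² = 1/(λ), this is the region integral divided by the full normalization integral.
By symmetry take twice the x ≥ 0 contribution in numerator and denominator; the 2's cancel. In terms of u = x/λ (A² and the length scale cancel between numerator and denominator), P = [∫_{0}^{1.7} e^(-2·u) du] / [∫_{0}^{∞} e^(-2·u) du].
Using ∫ e^(-2·u) du = -e^(-2·u)/2, the numerator is 1/2 - e^(-17/5)/2 and the denominator is 1/2.
Taking the ratio, P = 0.96663.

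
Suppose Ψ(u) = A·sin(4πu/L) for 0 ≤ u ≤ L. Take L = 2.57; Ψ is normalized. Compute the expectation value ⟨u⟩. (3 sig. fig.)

⟨u⟩ ≈ 1.29

By definition ⟨u⟩ = ∫ u |Ψ(u)|² du.
With ∫₀^L sin²(nπu/L) du = L/2, since the A² factors cancel between numerator and denominator, ⟨u⟩ = L/2.
Putting L = 2.57 gives 1.285.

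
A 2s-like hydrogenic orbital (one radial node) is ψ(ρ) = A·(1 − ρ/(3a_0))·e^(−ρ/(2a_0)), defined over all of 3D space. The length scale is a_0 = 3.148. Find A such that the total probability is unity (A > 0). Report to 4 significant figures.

A ≈ 0.06186

We need A² ∫|f|² 4πρ² dρ = 1, taking the integral from 0 to ∞.
The angular integral contributes 4π, leaving ∫₀^∞ ρ²|ψ|² dρ.
Carrying out the integral gives A² · 8·π·a_0^3/3.
So A² = (8·π·a_0^3/3)^(−1).
Plugging in a_0 = 3.148 yields A = 0.061857.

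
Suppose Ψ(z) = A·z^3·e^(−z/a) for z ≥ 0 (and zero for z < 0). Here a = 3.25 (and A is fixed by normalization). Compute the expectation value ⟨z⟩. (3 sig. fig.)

⟨z⟩ ≈ 11.4

The expectation value is the |Ψ|²-weighted average of z: ∫ z|Ψ|² dz.
Since the A² factors cancel between numerator and denominator, ⟨z⟩ = 7·a/2.
With a = 3.25, ⟨z⟩ = 11.38.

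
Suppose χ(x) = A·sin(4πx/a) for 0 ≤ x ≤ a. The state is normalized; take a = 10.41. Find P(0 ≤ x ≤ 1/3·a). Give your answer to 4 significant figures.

P ≈ 0.2989

|χ|² is the probability density, so P = ∫_{0}^{1/3·a} |χ|² dx.
The normalization integral ∫|χ|²dx over the whole domain equals a/2·A², and A² cancels in the ratio.
In terms of u = x/a (A² and the length scale cancel between numerator and denominator), P = [∫_{0}^{1/3} sin(4·π·u)^2 du] / [∫_{0}^{1} sin(4·π·u)^2 du].
With ∫ sin(4·π·u)^2 du = u/2 - sin(4·π·u)·cos(4·π·u)/(8·π) + C, the region integral is -√(3)/(32·π) + 1/6 and the full one is 1/2.
This works out to P = (-√(3)/16 + π/3)/π.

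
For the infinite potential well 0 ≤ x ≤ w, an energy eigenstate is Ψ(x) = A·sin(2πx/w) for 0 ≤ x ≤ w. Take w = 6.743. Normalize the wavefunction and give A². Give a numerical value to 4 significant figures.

The normalization condition is ∫|Ψ|² dx = 1 from 0 to w.
With ∫₀^w sin²(nπx/w) dx = w/2, with Ψ = A·sin(2πx/w), the integral evaluates to A²·[w/2].
Setting this equal to 1 gives A² = 1/(w/2).
Substituting w = 6.743 gives A² = 0.29660, so A = 0.54461.

A^2 ≈ 0.2966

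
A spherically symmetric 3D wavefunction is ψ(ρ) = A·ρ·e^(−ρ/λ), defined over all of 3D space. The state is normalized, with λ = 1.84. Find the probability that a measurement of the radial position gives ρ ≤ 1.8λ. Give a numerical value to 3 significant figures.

P ≈ 0.294

P = ∫ |ψ|² 4πρ² dρ over ρ ≤ 1.8λ.
A² is fixed by ∫₀^∞ 4πρ²|ψ|² dρ = 1, i.e. A² = (3·π·λ^5)^(−1).
Let u = ρ/λ; then A², 4π and the length scale all cancel, so P = ∫_{0}^{1.8} u^4·e^(-2·u) du ÷ ∫_{0}^{∞} u^4·e^(-2·u) du.
Using ∫ u^4·e^(-2·u) du = -(u^4/2 + u^3 + 3·u^2/2 + 3·u/2 + 3/4)·e^(-2·u), the numerator is ≈ 0.22017 and the denominator is 3/4.
The region integral divided by the full integral gives P = 0.2936.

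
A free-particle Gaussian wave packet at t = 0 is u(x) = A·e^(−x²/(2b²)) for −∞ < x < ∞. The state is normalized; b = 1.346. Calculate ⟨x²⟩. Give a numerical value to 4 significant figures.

⟨x^2⟩ ≈ 0.9059

⟨x²⟩ = ∫ x^2 |u|² dx over the full domain.
Using the Gaussian integral ∫_{−∞}^{∞} e^(−αx²) dx = √(π/α), since the A² factors cancel between numerator and denominator, ⟨x²⟩ = b^2/2.
With b = 1.346, ⟨x^2⟩ = 0.90586.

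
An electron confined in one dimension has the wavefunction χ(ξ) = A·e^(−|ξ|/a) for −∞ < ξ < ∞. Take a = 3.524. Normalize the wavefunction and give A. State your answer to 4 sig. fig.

Require ∫ |χ|² dξ = 1 over the whole domain.
Using ∫₀^∞ ξⁿ e^(−αξ) dξ = n!/αⁿ⁺¹, ∫|χ|² dξ = A²·(a).
Hence A² = 1/[a].
Substituting a = 3.524 gives A² = 0.28377, so A = 0.53270.

A ≈ 0.5327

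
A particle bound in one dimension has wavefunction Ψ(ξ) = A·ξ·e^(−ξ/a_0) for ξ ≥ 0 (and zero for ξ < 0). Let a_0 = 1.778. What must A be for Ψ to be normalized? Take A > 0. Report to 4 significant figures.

Require ∫ |Ψ|² dξ = 1 over the whole domain.
Carrying out the integral gives A² · a_0^3/4.
Hence A² = 1/[a_0^3/4].
Substituting a_0 = 1.778 gives A² = 0.71165, so A = 0.84359.

A ≈ 0.8436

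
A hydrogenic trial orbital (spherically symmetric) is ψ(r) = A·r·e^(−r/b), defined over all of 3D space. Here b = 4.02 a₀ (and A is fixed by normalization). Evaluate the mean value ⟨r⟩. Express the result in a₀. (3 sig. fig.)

⟨r⟩ = ∫ r |ψ|² 4πr² dr over the full domain.
Using ∫₀^∞ rⁿ e^(−αr) dr = n!/αⁿ⁺¹, evaluating both integrals, ⟨r⟩ = 5·b/2.
With b = 4.02, ⟨r⟩ = 10.05.

⟨r⟩ ≈ 10.1 a₀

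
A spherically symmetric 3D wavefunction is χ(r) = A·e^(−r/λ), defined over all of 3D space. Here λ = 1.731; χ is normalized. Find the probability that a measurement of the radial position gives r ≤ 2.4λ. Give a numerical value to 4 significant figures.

Integrate the radial probability density 4πr²|χ|² over r ≤ 2.4λ.
A² is fixed by ∫₀^∞ 4πr²|χ|² dr = 1, i.e. A² = (π·λ^3)^(−1).
Substituting u = r/λ, A², 4π and the length scale all cancel in the ratio: P = ∫_{0}^{2.4} u^2·e^(-2·u) du / ∫_{0}^{∞} u^2·e^(-2·u) du.
Using ∫ u^2·e^(-2·u) du = -(2·u^2 + 2·u + 1)·e^(-2·u)/4, the numerator is 1/4 - 433·e^(-24/5)/100 and the denominator is 1/4.
The region integral divided by the full integral gives P = 0.85746.

P ≈ 0.8575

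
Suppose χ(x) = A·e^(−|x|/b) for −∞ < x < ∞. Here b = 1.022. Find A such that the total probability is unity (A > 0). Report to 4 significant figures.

A ≈ 0.9892

Require ∫ |χ|² dx = 1 over the whole domain.
Carrying out the integral gives A² · b.
So A² = (b)^(−1).
Plugging in b = 1.022 yields A = 0.98918.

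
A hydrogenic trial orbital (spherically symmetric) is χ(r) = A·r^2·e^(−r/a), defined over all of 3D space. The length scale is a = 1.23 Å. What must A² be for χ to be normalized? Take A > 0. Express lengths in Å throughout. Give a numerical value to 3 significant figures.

Require ∫ |χ|² 4πr² dr = 1 over the whole domain.
The angular integral contributes 4π, leaving ∫₀^∞ r²|χ|² dr.
Carrying out the integral gives A² · 45·π·a^7/2.
Substituting a = 1.23 gives A² = 0.003321, so A = 0.05763.

A^2 ≈ 0.00332 Å^(-7)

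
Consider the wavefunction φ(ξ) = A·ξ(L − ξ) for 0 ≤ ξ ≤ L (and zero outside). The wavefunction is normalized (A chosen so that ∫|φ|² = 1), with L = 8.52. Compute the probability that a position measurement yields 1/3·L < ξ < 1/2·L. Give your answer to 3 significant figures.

P = ∫_{1/3·L}^{1/2·L} |φ(ξ)|² dξ.
With A² fixed by ∫|φ|² = 1, i.e. A² = (L^5/30)^(−1), substitute and integrate.
Let u = ξ/L; then A² and the length scale cancel, so P = ∫_{1/3}^{1/2} u^2·(1 - u)^2 du ÷ ∫_{0}^{1} u^2·(1 - u)^2 du.
Using ∫ u^2·(1 - u)^2 du = u^3·(6·u^2 - 15·u + 10)/30, the numerator is 47/4860 and the denominator is 1/30.
Evaluating gives P = 47/162.

P ≈ 0.290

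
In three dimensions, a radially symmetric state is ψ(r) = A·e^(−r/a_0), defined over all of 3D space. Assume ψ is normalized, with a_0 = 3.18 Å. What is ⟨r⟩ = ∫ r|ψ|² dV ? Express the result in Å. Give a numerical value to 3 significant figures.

⟨r⟩ ≈ 4.77 Å

By definition ⟨r⟩ = ∫ r |ψ(r)|² 4πr² dr.
The ratio of the moment integral to the normalization integral gives ⟨r⟩ = 3·a_0/2.
With a_0 = 3.18, ⟨r⟩ = 4.770.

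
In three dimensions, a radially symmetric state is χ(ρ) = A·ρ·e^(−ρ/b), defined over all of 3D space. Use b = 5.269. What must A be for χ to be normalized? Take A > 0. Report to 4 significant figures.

A ≈ 0.005111

Normalization requires ∫|χ|² 4πρ² dρ = 1, integrated from 0 to ∞.
∫|χ|² 4πρ² dρ = A²·(3·π·b^5).
Plugging in b = 5.269 yields A = 0.0051114.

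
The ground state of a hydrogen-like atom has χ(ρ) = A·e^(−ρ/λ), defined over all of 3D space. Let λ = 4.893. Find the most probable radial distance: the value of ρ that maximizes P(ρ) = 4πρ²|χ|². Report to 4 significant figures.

Differentiate P(ρ) = 4πρ²|χ|² with respect to ρ and set to zero.
This gives ρ = λ.
With λ = 4.893, the most probable radial distance is 4.8930.

ρ ≈ 4.893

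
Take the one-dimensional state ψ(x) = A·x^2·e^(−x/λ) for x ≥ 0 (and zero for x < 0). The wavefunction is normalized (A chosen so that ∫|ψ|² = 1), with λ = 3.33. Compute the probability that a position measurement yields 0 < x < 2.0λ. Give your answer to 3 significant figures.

P ≈ 0.371

P = ∫_{0}^{2.0λ} |ψ(x)|² dx.
With A² fixed by ∫|ψ|² = 1, i.e. A² = (3·λ^5/4)^(−1), substitute and integrate.
Let u = x/λ; then A² and the length scale cancel, so P = ∫_{0}^{2.0} u^4·e^(-2·u) du ÷ ∫_{0}^{∞} u^4·e^(-2·u) du.
An antiderivative of u^4·e^(-2·u) is -(u^4/2 + u^3 + 3·u^2/2 + 3·u/2 + 3/4)·e^(-2·u); evaluating from 0 to 2.0 gives 3/4 - 103·e^(-4)/4, while the full integral is 3/4.
Evaluating gives P = 0.3712.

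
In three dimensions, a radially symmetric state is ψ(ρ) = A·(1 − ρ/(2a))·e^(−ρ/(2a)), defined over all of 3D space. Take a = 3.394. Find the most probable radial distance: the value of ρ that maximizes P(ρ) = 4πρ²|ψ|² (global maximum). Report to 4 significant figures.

ρ ≈ 17.77

The maximum of P(ρ) = 4πρ²|ψ|² occurs where its derivative vanishes.
This gives ρ = a·(√(5) + 3).
With a = 3.394, the most probable radial distance is 17.771.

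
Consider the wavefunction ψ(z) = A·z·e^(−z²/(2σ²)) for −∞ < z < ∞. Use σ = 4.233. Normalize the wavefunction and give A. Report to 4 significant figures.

Require ∫ |ψ|² dz = 1 over the whole domain.
Using the Gaussian integral ∫_{−∞}^{∞} e^(−αz²) dz = √(π/α), carrying out the integral gives A² · √(π)·σ^3/2.
Hence A² = 1/[√(π)·σ^3/2].
With σ = 4.233: A² = 0.014877 and A = 0.12197.

A ≈ 0.1220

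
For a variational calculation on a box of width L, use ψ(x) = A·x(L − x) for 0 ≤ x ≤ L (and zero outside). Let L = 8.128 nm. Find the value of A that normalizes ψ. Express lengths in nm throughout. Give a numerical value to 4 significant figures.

The normalization condition is ∫|ψ|² dx = 1 from 0 to L.
∫|ψ|² dx = A²·(L^5/30).
So A² = (L^5/30)^(−1).
Substituting L = 8.128 gives A² = 0.00084567, so A = 0.029080.

A ≈ 0.02908 nm^(-5/2)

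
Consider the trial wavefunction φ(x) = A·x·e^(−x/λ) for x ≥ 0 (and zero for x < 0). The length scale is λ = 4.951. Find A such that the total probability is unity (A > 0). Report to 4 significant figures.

A ≈ 0.1815

Require ∫ |φ|² dx = 1 over the whole domain.
Carrying out the integral gives A² · λ^3/4.
Hence A² = 1/[λ^3/4].
Plugging in λ = 4.951 yields A = 0.18155.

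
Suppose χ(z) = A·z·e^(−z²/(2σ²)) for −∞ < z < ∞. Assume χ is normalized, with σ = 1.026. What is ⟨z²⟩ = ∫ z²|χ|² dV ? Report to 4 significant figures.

⟨z^2⟩ ≈ 1.579

The expectation value is the |χ|²-weighted average of z^2: ∫ z^2|χ|² dz.
The ratio of the moment integral to the normalization integral gives ⟨z²⟩ = 3·σ^2/2.
With σ = 1.026, ⟨z^2⟩ = 1.5790.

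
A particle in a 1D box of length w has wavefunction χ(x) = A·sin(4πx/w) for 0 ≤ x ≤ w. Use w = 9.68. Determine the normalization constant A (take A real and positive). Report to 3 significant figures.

A ≈ 0.455

We need A² ∫|f|² dx = 1, taking the integral from 0 to w.
Using sin²θ = (1 − cos 2θ)/2, with χ = A·sin(4πx/w), the integral evaluates to A²·[w/2].
Hence A² = 1/[w/2].
Substituting w = 9.68 gives A² = 0.2066, so A = 0.4545.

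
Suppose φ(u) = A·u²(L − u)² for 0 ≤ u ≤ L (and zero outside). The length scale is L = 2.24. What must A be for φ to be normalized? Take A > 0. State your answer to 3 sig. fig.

A ≈ 0.666

Require ∫ |φ|² du = 1 over the whole domain.
Expanding the polynomial and integrating term by term, ∫|φ|² du = A²·(L^9/630).
Setting this equal to 1 gives A² = 1/(L^9/630).
Substituting L = 2.24 gives A² = 0.4437, so A = 0.6661.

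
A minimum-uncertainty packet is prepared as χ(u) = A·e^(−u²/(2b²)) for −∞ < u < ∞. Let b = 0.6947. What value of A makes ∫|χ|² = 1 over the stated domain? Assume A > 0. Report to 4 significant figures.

Require ∫ |χ|² du = 1 over the whole domain.
Using the Gaussian integral ∫_{−∞}^{∞} e^(−αu²) du = √(π/α), ∫|χ|² du = A²·(√(π)·b).
Hence A² = 1/[√(π)·b].
Plugging in b = 0.6947 yields A = 0.90118.

A ≈ 0.9012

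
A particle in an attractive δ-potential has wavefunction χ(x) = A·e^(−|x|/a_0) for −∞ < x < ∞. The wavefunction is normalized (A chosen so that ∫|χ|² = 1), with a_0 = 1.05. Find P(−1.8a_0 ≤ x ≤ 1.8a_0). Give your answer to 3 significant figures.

|χ|² is the probability density, so P = ∫_{−1.8a_0}^{1.8a_0} |χ|² dx.
The normalization integral ∫|χ|²dx over the whole domain equals a_0·A², and A² cancels in the ratio.
By symmetry take twice the x ≥ 0 contribution in numerator and denominator; the 2's cancel. Let u = x/a_0; then A² and the length scale cancel, so P = ∫_{0}^{1.8} e^(-2·u) du ÷ ∫_{0}^{∞} e^(-2·u) du.
Using ∫ e^(-2·u) du = -e^(-2·u)/2, the numerator is 1/2 - e^(-18/5)/2 and the denominator is 1/2.
Taking the ratio, P = 0.9727.

P ≈ 0.973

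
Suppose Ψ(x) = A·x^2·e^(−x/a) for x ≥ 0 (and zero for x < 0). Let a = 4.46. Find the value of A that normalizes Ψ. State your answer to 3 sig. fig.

A ≈ 0.0275

We need A² ∫|f|² dx = 1, taking the integral from 0 to ∞.
With ∫₀^∞ x^4 e^(−αx) dx = 4!/α^5, the integral (without the A² prefactor) comes out to 3·a^5/4.
So A² = (3·a^5/4)^(−1).
Substituting a = 4.46 gives A² = 0.0007556, so A = 0.02749.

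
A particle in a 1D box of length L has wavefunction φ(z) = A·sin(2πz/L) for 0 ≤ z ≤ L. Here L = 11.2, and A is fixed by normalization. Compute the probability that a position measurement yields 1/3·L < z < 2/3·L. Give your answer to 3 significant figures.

P ≈ 0.196

The probability is P = ∫ |φ|² dz over [1/3·L, 2/3·L].
Since A² = 1/(L/2), this is the region integral divided by the full normalization integral.
Substituting u = z/L, A² and the length scale cancel in the ratio: P = ∫_{1/3}^{2/3} sin(2·π·u)^2 du / ∫_{0}^{1} sin(2·π·u)^2 du.
Using ∫ sin(2·π·u)^2 du = u/2 - sin(4·π·u)/(8·π), the numerator is -√(3)/(8·π) + 1/6 and the denominator is 1/2.
Evaluating gives P = (-√(3)/4 + π/3)/π.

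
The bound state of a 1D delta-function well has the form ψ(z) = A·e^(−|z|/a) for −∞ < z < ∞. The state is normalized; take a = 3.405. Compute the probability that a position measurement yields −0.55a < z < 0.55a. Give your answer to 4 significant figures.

P ≈ 0.6671

P = ∫_{−0.55a}^{0.55a} |ψ(z)|² dz.
The normalization integral ∫|ψ|²dz over the whole domain equals a·A², and A² cancels in the ratio.
Both integrals are even about z = 0, so only the z ≥ 0 halves are needed (the factors of 2 cancel). Substituting u = z/a, A² and the length scale cancel in the ratio: P = ∫_{0}^{0.55} e^(-2·u) du / ∫_{0}^{∞} e^(-2·u) du.
Using ∫ e^(-2·u) du = -e^(-2·u)/2, the numerator is 1/2 - e^(-11/10)/2 and the denominator is 1/2.
The result is P = 0.66713.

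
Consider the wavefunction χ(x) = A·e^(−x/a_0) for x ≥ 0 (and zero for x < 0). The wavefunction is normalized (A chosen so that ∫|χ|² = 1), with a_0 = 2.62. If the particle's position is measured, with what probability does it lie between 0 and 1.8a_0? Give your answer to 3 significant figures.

P ≈ 0.973

The probability is P = ∫ |χ|² dx over [0, 1.8a_0].
The normalization integral ∫|χ|²dx over the whole domain equals a_0/2·A², and A² cancels in the ratio.
Let u = x/a_0; then A² and the length scale cancel, so P = ∫_{0}^{1.8} e^(-2·u) du ÷ ∫_{0}^{∞} e^(-2·u) du.
An antiderivative of e^(-2·u) is -e^(-2·u)/2; evaluating from 0 to 1.8 gives 1/2 - e^(-18/5)/2, while the full integral is 1/2.
This works out to P = 0.9727.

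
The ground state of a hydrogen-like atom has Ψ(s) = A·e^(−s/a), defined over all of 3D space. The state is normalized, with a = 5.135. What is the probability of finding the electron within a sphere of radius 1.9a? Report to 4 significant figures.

Integrate the radial probability density 4πs²|Ψ|² over s ≤ 1.9a.
Normalization gives A² = 1/(π·a^3).
Substituting u = s/a, A², 4π and the length scale all cancel in the ratio: P = ∫_{0}^{1.9} u^2·e^(-2·u) du / ∫_{0}^{∞} u^2·e^(-2·u) du.
Using ∫ u^2·e^(-2·u) du = -(2·u^2 + 2·u + 1)·e^(-2·u)/4, the numerator is 1/4 - 601·e^(-19/5)/200 and the denominator is 1/4.
Taking the ratio yields P = 0.73110.

P ≈ 0.7311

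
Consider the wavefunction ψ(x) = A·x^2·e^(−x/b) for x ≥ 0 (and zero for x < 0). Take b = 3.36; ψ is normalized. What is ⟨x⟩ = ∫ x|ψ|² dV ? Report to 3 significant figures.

⟨x⟩ ≈ 8.40

⟨x⟩ = ∫ x |ψ|² dx over the full domain.
Since the A² factors cancel between numerator and denominator, ⟨x⟩ = 5·b/2.
Putting b = 3.36 gives 8.400.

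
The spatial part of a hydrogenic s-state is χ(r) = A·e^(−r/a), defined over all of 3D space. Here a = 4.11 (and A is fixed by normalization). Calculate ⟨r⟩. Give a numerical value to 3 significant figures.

⟨r⟩ ≈ 6.17

⟨r⟩ = ∫ r |χ|² 4πr² dr over the full domain.
Since the A² factors cancel between numerator and denominator, ⟨r⟩ = 3·a/2.
With a = 4.11, ⟨r⟩ = 6.165.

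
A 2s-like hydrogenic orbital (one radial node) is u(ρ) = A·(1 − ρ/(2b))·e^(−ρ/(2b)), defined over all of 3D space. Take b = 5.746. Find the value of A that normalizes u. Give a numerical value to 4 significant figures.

Normalization requires ∫|u|² 4πρ² dρ = 1, integrated from 0 to ∞.
With ∫₀^∞ ρ^4 e^(−αρ) dρ = 4!/α^5, ∫|u|² 4πρ² dρ = A²·(8·π·b^3).
Plugging in b = 5.746 yields A = 0.014482.

A ≈ 0.01448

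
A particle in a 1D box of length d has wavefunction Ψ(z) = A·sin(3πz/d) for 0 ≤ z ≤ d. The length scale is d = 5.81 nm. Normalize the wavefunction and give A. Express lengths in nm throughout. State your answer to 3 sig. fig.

The normalization condition is ∫|Ψ|² dz = 1 from 0 to d.
Using sin²θ = (1 − cos 2θ)/2, carrying out the integral gives A² · d/2.
Setting this equal to 1 gives A² = 1/(d/2).
With d = 5.81: A² = 0.3442 and A = 0.5867.

A ≈ 0.587 nm^(-1/2)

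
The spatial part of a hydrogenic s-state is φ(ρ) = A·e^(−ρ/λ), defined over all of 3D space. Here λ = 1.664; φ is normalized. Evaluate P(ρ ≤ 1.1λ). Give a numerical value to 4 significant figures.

P ≈ 0.3773

With dV = 4πρ²dρ, the probability is ∫|φ|² dV over ρ ≤ 1.1λ.
Normalization gives A² = 1/(π·λ^3).
Substituting u = ρ/λ, A², 4π and the length scale all cancel in the ratio: P = ∫_{0}^{1.1} u^2·e^(-2·u) du / ∫_{0}^{∞} u^2·e^(-2·u) du.
An antiderivative of u^2·e^(-2·u) is -(2·u^2 + 2·u + 1)·e^(-2·u)/4; evaluating from 0 to 1.1 gives 1/4 - 281·e^(-11/5)/200, while the full integral is 1/4.
The region integral divided by the full integral gives P = 0.37729.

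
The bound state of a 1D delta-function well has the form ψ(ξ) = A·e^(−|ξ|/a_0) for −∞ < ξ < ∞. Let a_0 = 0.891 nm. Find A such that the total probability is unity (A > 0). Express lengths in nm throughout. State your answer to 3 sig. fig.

A ≈ 1.06 nm^(-1/2)

The normalization condition is ∫|ψ|² dξ = 1 from −∞ to ∞.
With ∫₀^∞ ξ^0 e^(−αξ) dξ = 0!/α^1, with ψ = A·e^(−|ξ|/a_0), the integral evaluates to A²·[a_0].
With a_0 = 0.891: A² = 1.122 and A = 1.059.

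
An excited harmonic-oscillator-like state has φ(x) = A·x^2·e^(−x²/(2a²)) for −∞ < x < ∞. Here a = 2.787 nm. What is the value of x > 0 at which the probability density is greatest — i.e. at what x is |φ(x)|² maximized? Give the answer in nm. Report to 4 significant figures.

Differentiate |φ(x)|² with respect to x and set to zero.
Solving yields x = √(2)·a.
With a = 2.787, the value of x > 0 at which the probability density is greatest is 3.9414 nm.

x ≈ 3.941 nm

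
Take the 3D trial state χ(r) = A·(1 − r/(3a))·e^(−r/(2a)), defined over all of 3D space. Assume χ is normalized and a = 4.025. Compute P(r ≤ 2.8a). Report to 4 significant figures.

With dV = 4πr²dr, the probability is ∫|χ|² dV over r ≤ 2.8a.
A² is fixed by ∫₀^∞ 4πr²|χ|² dr = 1, i.e. A² = (8·π·a^3/3)^(−1).
Let u = r/a; then A², 4π and the length scale all cancel, so P = ∫_{0}^{2.8} u^2·(1 - u/3)^2·e^(-u) du ÷ ∫_{0}^{∞} u^2·(1 - u/3)^2·e^(-u) du.
An antiderivative of u^2·(1 - u/3)^2·e^(-u) is (-u^4 + 2·u^3 - 3·u^2 - 6·u - 6)·e^(-u)/9; evaluating from 0 to 2.8 gives ≈ 0.235040, while the full integral is 2/3.
The region integral divided by the full integral gives P = 0.35256.

P ≈ 0.3526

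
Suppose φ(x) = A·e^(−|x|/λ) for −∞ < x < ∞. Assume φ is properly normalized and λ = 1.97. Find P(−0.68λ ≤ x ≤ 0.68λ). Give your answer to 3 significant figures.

The probability is P = ∫ |φ|² dx over [−0.68λ, 0.68λ].
The normalization integral ∫|φ|²dx over the whole domain equals λ·A², and A² cancels in the ratio.
By symmetry take twice the x ≥ 0 contribution in numerator and denominator; the 2's cancel. In terms of u = x/λ (A² and the length scale cancel between numerator and denominator), P = [∫_{0}^{0.68} e^(-2·u) du] / [∫_{0}^{∞} e^(-2·u) du].
Using ∫ e^(-2·u) du = -e^(-2·u)/2, the numerator is 1/2 - e^(-34/25)/2 and the denominator is 1/2.
This works out to P = 0.7433.

P ≈ 0.743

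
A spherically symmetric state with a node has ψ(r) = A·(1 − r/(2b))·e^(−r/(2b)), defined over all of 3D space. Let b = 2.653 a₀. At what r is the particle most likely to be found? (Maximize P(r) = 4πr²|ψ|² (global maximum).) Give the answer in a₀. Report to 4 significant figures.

Set d/dr [P(r) = 4πr²|ψ|²] = 0 and solve for r > 0.
This gives r = b·(√(5) + 3).
With b = 2.653, the most probable radial distance is 13.891 a₀.

r ≈ 13.89 a₀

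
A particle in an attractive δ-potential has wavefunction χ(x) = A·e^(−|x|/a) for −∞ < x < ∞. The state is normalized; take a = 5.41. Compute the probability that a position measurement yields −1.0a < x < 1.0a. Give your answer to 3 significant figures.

P ≈ 0.865

The probability is P = ∫ |χ|² dx over [−1.0a, 1.0a].
With A² fixed by ∫|χ|² = 1, i.e. A² = (a)^(−1), substitute and integrate.
Both integrals are even about x = 0, so only the x ≥ 0 halves are needed (the factors of 2 cancel). In terms of u = x/a (A² and the length scale cancel between numerator and denominator), P = [∫_{0}^{1.0} e^(-2·u) du] / [∫_{0}^{∞} e^(-2·u) du].
An antiderivative of e^(-2·u) is -e^(-2·u)/2; evaluating from 0 to 1.0 gives 1/2 - e^(-2)/2, while the full integral is 1/2.
Taking the ratio, P = 0.8647.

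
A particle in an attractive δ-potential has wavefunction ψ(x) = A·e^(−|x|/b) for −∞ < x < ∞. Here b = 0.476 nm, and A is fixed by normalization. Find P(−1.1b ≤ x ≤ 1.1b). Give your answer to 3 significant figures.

P ≈ 0.889

|ψ|² is the probability density, so P = ∫_{−1.1b}^{1.1b} |ψ|² dx.
With A² fixed by ∫|ψ|² = 1, i.e. A² = (b)^(−1), substitute and integrate.
Both integrals are even about x = 0, so only the x ≥ 0 halves are needed (the factors of 2 cancel). Substituting u = x/b, A² and the length scale cancel in the ratio: P = ∫_{0}^{1.1} e^(-2·u) du / ∫_{0}^{∞} e^(-2·u) du.
With ∫ e^(-2·u) du = -e^(-2·u)/2 + C, the region integral is 1/2 - e^(-11/5)/2 and the full one is 1/2.
Taking the ratio, P = 0.8892.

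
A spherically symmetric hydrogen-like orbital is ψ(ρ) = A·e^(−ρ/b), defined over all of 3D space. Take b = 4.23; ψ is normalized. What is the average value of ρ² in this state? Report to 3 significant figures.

The expectation value is the |ψ|²-weighted average of ρ^2: ∫ ρ^2|ψ|² 4πρ² dρ.
With ∫₀^∞ ρ^4 e^(−αρ) dρ = 4!/α^5, the ratio of the moment integral to the normalization integral gives ⟨ρ²⟩ = 3·b^2.
Putting b = 4.23 gives 53.68.

⟨ρ^2⟩ ≈ 53.7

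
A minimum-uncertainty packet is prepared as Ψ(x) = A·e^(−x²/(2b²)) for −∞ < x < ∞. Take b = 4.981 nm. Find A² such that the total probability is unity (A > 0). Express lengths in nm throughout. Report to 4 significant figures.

Normalization requires ∫|Ψ|² dx = 1, integrated from −∞ to ∞.
Carrying out the integral gives A² · √(π)·b.
So A² = (√(π)·b)^(−1).
Substituting b = 4.981 gives A² = 0.11327, so A = 0.33655.

A^2 ≈ 0.1133 nm^(-1)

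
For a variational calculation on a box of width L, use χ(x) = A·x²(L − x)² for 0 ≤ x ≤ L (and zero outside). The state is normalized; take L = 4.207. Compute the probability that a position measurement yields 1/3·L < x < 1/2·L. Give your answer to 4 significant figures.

|χ|² is the probability density, so P = ∫_{1/3·L}^{1/2·L} |χ|² dx.
The normalization integral ∫|χ|²dx over the whole domain equals L^9/630·A², and A² cancels in the ratio.
Substituting u = x/L, A² and the length scale cancel in the ratio: P = ∫_{1/3}^{1/2} u^4·(1 - u)^4 du / ∫_{0}^{1} u^4·(1 - u)^4 du.
Using ∫ u^4·(1 - u)^4 du = u^5·(70·u^4 - 315·u^3 + 540·u^2 - 420·u + 126)/630, the numerator is ≈ 0.000563737 and the denominator is 1/630.
Taking the ratio, P = 0.35515.

P ≈ 0.3552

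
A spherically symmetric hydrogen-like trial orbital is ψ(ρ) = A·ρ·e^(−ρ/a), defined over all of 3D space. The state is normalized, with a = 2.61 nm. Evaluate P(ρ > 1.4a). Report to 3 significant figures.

P ≈ 0.848

With dV = 4πρ²dρ, the probability is ∫|ψ|² dV over ρ > 1.4a.
Normalization gives A² = 1/(3·π·a^5).
In terms of u = ρ/a (A², 4π and the length scale all cancel between numerator and denominator), P = [∫_{1.4}^{∞} u^4·e^(-2·u) du] / [∫_{0}^{∞} u^4·e^(-2·u) du].
Using ∫ u^4·e^(-2·u) du = -(u^4/2 + u^3 + 3·u^2/2 + 3·u/2 + 3/4)·e^(-2·u), the numerator is ≈ 0.63576 and the denominator is 3/4.
The region integral divided by the full integral gives P = 0.8477.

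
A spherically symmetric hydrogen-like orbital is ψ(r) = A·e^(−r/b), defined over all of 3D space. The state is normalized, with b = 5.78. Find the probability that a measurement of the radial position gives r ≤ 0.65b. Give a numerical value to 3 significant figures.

P ≈ 0.143

Integrate the radial probability density 4πr²|ψ|² over r ≤ 0.65b.
A² is fixed by ∫₀^∞ 4πr²|ψ|² dr = 1, i.e. A² = (π·b^3)^(−1).
Substituting u = r/b, A², 4π and the length scale all cancel in the ratio: P = ∫_{0}^{0.65} u^2·e^(-2·u) du / ∫_{0}^{∞} u^2·e^(-2·u) du.
An antiderivative of u^2·e^(-2·u) is -(2·u^2 + 2·u + 1)·e^(-2·u)/4; evaluating from 0 to 0.65 gives 1/4 - 629·e^(-13/10)/800, while the full integral is 1/4.
This evaluates to P = 0.1429.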